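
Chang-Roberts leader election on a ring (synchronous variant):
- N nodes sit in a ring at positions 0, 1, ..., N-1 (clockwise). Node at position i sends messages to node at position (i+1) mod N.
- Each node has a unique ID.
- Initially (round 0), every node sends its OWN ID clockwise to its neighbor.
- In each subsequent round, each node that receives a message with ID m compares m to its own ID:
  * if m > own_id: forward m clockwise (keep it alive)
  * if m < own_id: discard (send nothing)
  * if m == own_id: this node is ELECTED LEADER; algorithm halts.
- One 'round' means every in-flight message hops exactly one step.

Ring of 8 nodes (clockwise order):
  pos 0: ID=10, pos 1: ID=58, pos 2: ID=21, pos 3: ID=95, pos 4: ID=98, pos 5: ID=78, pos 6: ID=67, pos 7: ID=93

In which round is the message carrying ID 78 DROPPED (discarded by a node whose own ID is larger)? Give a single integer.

Answer: 2

Derivation:
Round 1: pos1(id58) recv 10: drop; pos2(id21) recv 58: fwd; pos3(id95) recv 21: drop; pos4(id98) recv 95: drop; pos5(id78) recv 98: fwd; pos6(id67) recv 78: fwd; pos7(id93) recv 67: drop; pos0(id10) recv 93: fwd
Round 2: pos3(id95) recv 58: drop; pos6(id67) recv 98: fwd; pos7(id93) recv 78: drop; pos1(id58) recv 93: fwd
Round 3: pos7(id93) recv 98: fwd; pos2(id21) recv 93: fwd
Round 4: pos0(id10) recv 98: fwd; pos3(id95) recv 93: drop
Round 5: pos1(id58) recv 98: fwd
Round 6: pos2(id21) recv 98: fwd
Round 7: pos3(id95) recv 98: fwd
Round 8: pos4(id98) recv 98: ELECTED
Message ID 78 originates at pos 5; dropped at pos 7 in round 2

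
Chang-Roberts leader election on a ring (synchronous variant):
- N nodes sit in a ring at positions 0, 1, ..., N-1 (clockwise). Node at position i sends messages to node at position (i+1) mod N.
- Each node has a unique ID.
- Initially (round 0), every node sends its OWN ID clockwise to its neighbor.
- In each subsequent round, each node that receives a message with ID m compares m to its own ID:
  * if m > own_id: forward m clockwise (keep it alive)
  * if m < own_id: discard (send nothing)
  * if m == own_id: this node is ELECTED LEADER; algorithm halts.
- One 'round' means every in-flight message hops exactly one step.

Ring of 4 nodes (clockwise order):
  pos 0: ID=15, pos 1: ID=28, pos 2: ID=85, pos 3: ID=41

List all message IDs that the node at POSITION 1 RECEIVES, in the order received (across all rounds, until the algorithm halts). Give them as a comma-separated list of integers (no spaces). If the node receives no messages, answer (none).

Answer: 15,41,85

Derivation:
Round 1: pos1(id28) recv 15: drop; pos2(id85) recv 28: drop; pos3(id41) recv 85: fwd; pos0(id15) recv 41: fwd
Round 2: pos0(id15) recv 85: fwd; pos1(id28) recv 41: fwd
Round 3: pos1(id28) recv 85: fwd; pos2(id85) recv 41: drop
Round 4: pos2(id85) recv 85: ELECTED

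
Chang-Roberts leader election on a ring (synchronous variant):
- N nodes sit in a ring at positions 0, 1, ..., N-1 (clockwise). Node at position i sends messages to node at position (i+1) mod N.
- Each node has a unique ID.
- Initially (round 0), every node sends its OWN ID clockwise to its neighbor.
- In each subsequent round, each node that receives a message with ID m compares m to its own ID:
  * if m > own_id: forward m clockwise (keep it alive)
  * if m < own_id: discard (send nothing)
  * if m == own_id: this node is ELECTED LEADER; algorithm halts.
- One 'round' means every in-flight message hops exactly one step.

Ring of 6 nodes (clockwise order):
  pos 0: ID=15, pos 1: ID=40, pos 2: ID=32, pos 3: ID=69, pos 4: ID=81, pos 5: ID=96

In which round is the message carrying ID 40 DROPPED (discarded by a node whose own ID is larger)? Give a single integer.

Round 1: pos1(id40) recv 15: drop; pos2(id32) recv 40: fwd; pos3(id69) recv 32: drop; pos4(id81) recv 69: drop; pos5(id96) recv 81: drop; pos0(id15) recv 96: fwd
Round 2: pos3(id69) recv 40: drop; pos1(id40) recv 96: fwd
Round 3: pos2(id32) recv 96: fwd
Round 4: pos3(id69) recv 96: fwd
Round 5: pos4(id81) recv 96: fwd
Round 6: pos5(id96) recv 96: ELECTED
Message ID 40 originates at pos 1; dropped at pos 3 in round 2

Answer: 2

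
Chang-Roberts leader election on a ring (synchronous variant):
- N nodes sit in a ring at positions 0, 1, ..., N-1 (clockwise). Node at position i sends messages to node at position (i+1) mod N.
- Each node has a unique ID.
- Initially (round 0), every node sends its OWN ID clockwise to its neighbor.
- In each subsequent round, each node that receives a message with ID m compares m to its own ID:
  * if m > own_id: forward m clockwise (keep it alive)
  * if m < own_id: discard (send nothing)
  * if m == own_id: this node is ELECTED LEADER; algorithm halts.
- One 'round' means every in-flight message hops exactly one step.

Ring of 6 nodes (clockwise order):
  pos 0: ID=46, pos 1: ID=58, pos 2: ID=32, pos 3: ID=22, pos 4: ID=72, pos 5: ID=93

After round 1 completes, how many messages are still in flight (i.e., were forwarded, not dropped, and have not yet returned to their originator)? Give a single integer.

Round 1: pos1(id58) recv 46: drop; pos2(id32) recv 58: fwd; pos3(id22) recv 32: fwd; pos4(id72) recv 22: drop; pos5(id93) recv 72: drop; pos0(id46) recv 93: fwd
After round 1: 3 messages still in flight

Answer: 3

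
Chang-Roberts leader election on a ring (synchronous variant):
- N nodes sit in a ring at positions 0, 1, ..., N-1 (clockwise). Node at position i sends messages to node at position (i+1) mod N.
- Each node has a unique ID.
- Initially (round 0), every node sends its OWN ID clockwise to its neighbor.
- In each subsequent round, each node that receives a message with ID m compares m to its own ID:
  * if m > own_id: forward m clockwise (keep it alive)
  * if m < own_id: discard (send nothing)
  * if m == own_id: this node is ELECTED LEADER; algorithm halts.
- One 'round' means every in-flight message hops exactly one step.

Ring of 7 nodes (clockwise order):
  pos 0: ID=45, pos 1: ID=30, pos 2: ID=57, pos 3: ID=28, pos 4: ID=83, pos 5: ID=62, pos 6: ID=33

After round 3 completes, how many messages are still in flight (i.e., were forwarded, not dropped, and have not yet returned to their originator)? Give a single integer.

Answer: 2

Derivation:
Round 1: pos1(id30) recv 45: fwd; pos2(id57) recv 30: drop; pos3(id28) recv 57: fwd; pos4(id83) recv 28: drop; pos5(id62) recv 83: fwd; pos6(id33) recv 62: fwd; pos0(id45) recv 33: drop
Round 2: pos2(id57) recv 45: drop; pos4(id83) recv 57: drop; pos6(id33) recv 83: fwd; pos0(id45) recv 62: fwd
Round 3: pos0(id45) recv 83: fwd; pos1(id30) recv 62: fwd
After round 3: 2 messages still in flight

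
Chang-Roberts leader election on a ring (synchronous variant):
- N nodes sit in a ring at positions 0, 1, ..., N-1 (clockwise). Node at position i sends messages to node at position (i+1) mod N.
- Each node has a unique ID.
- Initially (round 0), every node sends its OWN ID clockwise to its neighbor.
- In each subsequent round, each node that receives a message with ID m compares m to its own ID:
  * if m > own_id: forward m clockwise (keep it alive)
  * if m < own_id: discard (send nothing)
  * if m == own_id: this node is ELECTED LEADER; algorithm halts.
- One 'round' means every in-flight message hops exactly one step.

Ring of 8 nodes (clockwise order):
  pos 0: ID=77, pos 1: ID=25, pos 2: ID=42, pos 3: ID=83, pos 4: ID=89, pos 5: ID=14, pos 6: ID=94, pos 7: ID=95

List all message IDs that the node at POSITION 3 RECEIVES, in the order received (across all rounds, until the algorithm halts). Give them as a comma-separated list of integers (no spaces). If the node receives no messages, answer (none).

Answer: 42,77,95

Derivation:
Round 1: pos1(id25) recv 77: fwd; pos2(id42) recv 25: drop; pos3(id83) recv 42: drop; pos4(id89) recv 83: drop; pos5(id14) recv 89: fwd; pos6(id94) recv 14: drop; pos7(id95) recv 94: drop; pos0(id77) recv 95: fwd
Round 2: pos2(id42) recv 77: fwd; pos6(id94) recv 89: drop; pos1(id25) recv 95: fwd
Round 3: pos3(id83) recv 77: drop; pos2(id42) recv 95: fwd
Round 4: pos3(id83) recv 95: fwd
Round 5: pos4(id89) recv 95: fwd
Round 6: pos5(id14) recv 95: fwd
Round 7: pos6(id94) recv 95: fwd
Round 8: pos7(id95) recv 95: ELECTED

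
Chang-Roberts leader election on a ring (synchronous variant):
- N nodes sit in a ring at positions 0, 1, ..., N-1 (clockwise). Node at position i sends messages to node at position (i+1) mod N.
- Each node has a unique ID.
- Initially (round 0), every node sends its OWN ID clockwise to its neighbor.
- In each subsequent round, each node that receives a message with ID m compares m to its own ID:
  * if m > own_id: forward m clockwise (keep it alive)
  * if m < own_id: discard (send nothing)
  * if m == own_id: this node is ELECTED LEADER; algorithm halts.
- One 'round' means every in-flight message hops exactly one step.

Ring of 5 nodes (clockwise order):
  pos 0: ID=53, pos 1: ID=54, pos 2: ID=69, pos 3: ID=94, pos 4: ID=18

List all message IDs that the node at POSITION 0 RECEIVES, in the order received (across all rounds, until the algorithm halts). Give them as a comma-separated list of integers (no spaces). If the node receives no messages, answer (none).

Answer: 18,94

Derivation:
Round 1: pos1(id54) recv 53: drop; pos2(id69) recv 54: drop; pos3(id94) recv 69: drop; pos4(id18) recv 94: fwd; pos0(id53) recv 18: drop
Round 2: pos0(id53) recv 94: fwd
Round 3: pos1(id54) recv 94: fwd
Round 4: pos2(id69) recv 94: fwd
Round 5: pos3(id94) recv 94: ELECTED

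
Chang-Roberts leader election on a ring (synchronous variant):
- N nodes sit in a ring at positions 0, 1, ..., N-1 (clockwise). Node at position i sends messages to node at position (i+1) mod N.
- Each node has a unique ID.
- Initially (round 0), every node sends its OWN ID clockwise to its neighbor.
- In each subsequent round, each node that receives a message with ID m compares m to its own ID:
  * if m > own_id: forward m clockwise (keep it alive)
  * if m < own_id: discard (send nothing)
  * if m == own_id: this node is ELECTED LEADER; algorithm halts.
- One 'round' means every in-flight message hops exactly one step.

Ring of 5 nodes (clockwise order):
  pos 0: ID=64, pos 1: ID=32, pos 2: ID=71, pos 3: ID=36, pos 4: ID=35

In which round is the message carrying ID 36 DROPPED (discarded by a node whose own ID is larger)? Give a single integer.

Answer: 2

Derivation:
Round 1: pos1(id32) recv 64: fwd; pos2(id71) recv 32: drop; pos3(id36) recv 71: fwd; pos4(id35) recv 36: fwd; pos0(id64) recv 35: drop
Round 2: pos2(id71) recv 64: drop; pos4(id35) recv 71: fwd; pos0(id64) recv 36: drop
Round 3: pos0(id64) recv 71: fwd
Round 4: pos1(id32) recv 71: fwd
Round 5: pos2(id71) recv 71: ELECTED
Message ID 36 originates at pos 3; dropped at pos 0 in round 2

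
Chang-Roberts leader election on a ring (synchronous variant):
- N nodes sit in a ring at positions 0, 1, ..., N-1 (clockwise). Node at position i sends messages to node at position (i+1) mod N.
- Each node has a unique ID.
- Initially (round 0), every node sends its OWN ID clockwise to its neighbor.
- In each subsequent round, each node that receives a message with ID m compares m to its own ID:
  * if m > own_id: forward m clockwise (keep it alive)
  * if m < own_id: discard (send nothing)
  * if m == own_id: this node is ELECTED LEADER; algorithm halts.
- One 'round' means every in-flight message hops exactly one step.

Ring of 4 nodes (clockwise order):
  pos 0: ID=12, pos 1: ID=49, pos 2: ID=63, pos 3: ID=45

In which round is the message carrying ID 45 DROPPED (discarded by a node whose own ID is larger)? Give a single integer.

Round 1: pos1(id49) recv 12: drop; pos2(id63) recv 49: drop; pos3(id45) recv 63: fwd; pos0(id12) recv 45: fwd
Round 2: pos0(id12) recv 63: fwd; pos1(id49) recv 45: drop
Round 3: pos1(id49) recv 63: fwd
Round 4: pos2(id63) recv 63: ELECTED
Message ID 45 originates at pos 3; dropped at pos 1 in round 2

Answer: 2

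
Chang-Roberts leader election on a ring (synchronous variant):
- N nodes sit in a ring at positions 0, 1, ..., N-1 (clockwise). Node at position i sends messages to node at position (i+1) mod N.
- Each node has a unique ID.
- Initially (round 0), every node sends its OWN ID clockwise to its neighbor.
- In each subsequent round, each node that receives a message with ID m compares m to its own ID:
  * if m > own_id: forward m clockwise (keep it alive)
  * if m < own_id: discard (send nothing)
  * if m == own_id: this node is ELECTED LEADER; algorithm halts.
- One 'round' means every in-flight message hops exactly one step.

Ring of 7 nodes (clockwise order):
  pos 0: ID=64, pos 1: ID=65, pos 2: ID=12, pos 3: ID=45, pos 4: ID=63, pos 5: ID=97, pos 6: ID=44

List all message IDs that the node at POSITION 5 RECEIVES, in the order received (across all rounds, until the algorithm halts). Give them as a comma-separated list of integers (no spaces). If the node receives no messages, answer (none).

Round 1: pos1(id65) recv 64: drop; pos2(id12) recv 65: fwd; pos3(id45) recv 12: drop; pos4(id63) recv 45: drop; pos5(id97) recv 63: drop; pos6(id44) recv 97: fwd; pos0(id64) recv 44: drop
Round 2: pos3(id45) recv 65: fwd; pos0(id64) recv 97: fwd
Round 3: pos4(id63) recv 65: fwd; pos1(id65) recv 97: fwd
Round 4: pos5(id97) recv 65: drop; pos2(id12) recv 97: fwd
Round 5: pos3(id45) recv 97: fwd
Round 6: pos4(id63) recv 97: fwd
Round 7: pos5(id97) recv 97: ELECTED

Answer: 63,65,97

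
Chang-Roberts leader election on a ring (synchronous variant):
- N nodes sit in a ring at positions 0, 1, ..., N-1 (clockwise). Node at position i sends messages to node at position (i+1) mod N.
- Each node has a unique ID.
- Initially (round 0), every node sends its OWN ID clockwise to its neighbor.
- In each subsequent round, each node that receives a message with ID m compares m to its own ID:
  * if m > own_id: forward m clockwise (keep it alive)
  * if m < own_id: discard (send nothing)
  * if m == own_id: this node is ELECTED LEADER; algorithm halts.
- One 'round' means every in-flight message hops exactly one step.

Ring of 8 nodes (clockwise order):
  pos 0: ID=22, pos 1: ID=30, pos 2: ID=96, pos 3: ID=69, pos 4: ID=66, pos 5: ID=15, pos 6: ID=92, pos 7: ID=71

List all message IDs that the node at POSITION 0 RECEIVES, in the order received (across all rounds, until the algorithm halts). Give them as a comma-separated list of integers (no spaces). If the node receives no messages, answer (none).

Round 1: pos1(id30) recv 22: drop; pos2(id96) recv 30: drop; pos3(id69) recv 96: fwd; pos4(id66) recv 69: fwd; pos5(id15) recv 66: fwd; pos6(id92) recv 15: drop; pos7(id71) recv 92: fwd; pos0(id22) recv 71: fwd
Round 2: pos4(id66) recv 96: fwd; pos5(id15) recv 69: fwd; pos6(id92) recv 66: drop; pos0(id22) recv 92: fwd; pos1(id30) recv 71: fwd
Round 3: pos5(id15) recv 96: fwd; pos6(id92) recv 69: drop; pos1(id30) recv 92: fwd; pos2(id96) recv 71: drop
Round 4: pos6(id92) recv 96: fwd; pos2(id96) recv 92: drop
Round 5: pos7(id71) recv 96: fwd
Round 6: pos0(id22) recv 96: fwd
Round 7: pos1(id30) recv 96: fwd
Round 8: pos2(id96) recv 96: ELECTED

Answer: 71,92,96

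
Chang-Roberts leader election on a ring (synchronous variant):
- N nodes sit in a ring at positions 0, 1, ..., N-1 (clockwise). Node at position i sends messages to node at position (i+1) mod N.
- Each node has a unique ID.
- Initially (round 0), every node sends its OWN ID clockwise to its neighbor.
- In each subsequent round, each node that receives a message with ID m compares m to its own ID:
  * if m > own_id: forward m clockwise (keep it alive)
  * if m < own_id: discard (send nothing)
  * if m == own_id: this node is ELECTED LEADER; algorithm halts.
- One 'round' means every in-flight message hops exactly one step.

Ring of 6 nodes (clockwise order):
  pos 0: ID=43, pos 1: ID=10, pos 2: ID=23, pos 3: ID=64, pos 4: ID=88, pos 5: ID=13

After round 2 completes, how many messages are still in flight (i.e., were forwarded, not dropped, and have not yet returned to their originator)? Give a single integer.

Round 1: pos1(id10) recv 43: fwd; pos2(id23) recv 10: drop; pos3(id64) recv 23: drop; pos4(id88) recv 64: drop; pos5(id13) recv 88: fwd; pos0(id43) recv 13: drop
Round 2: pos2(id23) recv 43: fwd; pos0(id43) recv 88: fwd
After round 2: 2 messages still in flight

Answer: 2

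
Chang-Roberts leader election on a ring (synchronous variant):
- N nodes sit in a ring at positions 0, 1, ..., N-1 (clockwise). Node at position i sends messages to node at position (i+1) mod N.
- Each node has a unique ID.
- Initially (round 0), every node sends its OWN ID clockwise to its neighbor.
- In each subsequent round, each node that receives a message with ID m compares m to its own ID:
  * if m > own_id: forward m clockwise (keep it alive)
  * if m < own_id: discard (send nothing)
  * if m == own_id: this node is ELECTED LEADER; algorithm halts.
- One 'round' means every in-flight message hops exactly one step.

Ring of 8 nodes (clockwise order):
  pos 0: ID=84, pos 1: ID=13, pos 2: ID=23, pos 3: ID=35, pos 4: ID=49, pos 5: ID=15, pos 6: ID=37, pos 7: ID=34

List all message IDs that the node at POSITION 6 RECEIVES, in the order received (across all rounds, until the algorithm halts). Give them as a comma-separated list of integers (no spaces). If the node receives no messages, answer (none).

Round 1: pos1(id13) recv 84: fwd; pos2(id23) recv 13: drop; pos3(id35) recv 23: drop; pos4(id49) recv 35: drop; pos5(id15) recv 49: fwd; pos6(id37) recv 15: drop; pos7(id34) recv 37: fwd; pos0(id84) recv 34: drop
Round 2: pos2(id23) recv 84: fwd; pos6(id37) recv 49: fwd; pos0(id84) recv 37: drop
Round 3: pos3(id35) recv 84: fwd; pos7(id34) recv 49: fwd
Round 4: pos4(id49) recv 84: fwd; pos0(id84) recv 49: drop
Round 5: pos5(id15) recv 84: fwd
Round 6: pos6(id37) recv 84: fwd
Round 7: pos7(id34) recv 84: fwd
Round 8: pos0(id84) recv 84: ELECTED

Answer: 15,49,84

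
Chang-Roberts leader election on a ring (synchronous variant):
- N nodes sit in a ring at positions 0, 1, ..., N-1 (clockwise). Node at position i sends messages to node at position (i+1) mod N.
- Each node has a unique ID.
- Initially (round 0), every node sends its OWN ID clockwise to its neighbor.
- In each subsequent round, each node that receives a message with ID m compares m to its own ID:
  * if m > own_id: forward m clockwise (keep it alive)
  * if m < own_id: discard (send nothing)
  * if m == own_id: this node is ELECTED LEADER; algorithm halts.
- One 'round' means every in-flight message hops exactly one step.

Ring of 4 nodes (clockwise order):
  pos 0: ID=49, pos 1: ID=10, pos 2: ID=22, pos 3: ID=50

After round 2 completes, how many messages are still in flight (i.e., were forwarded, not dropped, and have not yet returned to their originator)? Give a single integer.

Answer: 2

Derivation:
Round 1: pos1(id10) recv 49: fwd; pos2(id22) recv 10: drop; pos3(id50) recv 22: drop; pos0(id49) recv 50: fwd
Round 2: pos2(id22) recv 49: fwd; pos1(id10) recv 50: fwd
After round 2: 2 messages still in flight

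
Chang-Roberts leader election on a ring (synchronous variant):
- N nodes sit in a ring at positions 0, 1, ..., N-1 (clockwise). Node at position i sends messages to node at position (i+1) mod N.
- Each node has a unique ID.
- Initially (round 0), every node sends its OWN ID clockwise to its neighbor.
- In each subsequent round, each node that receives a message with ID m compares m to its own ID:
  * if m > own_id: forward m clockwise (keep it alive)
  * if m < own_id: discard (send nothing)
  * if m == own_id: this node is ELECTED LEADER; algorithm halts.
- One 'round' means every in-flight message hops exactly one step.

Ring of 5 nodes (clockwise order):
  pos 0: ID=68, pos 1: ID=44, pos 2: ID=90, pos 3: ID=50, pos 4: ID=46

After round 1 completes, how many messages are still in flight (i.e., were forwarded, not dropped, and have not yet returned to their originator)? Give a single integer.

Round 1: pos1(id44) recv 68: fwd; pos2(id90) recv 44: drop; pos3(id50) recv 90: fwd; pos4(id46) recv 50: fwd; pos0(id68) recv 46: drop
After round 1: 3 messages still in flight

Answer: 3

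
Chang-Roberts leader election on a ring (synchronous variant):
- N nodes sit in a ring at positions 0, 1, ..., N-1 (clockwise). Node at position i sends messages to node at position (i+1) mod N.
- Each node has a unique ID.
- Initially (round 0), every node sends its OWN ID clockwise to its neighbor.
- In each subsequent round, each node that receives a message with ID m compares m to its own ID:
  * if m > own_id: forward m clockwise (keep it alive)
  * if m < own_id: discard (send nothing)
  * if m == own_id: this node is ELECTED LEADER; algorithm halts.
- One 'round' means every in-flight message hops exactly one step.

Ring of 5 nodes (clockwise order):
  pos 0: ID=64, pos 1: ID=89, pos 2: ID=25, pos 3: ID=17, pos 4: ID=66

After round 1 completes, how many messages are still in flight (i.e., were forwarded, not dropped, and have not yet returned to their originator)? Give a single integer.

Answer: 3

Derivation:
Round 1: pos1(id89) recv 64: drop; pos2(id25) recv 89: fwd; pos3(id17) recv 25: fwd; pos4(id66) recv 17: drop; pos0(id64) recv 66: fwd
After round 1: 3 messages still in flight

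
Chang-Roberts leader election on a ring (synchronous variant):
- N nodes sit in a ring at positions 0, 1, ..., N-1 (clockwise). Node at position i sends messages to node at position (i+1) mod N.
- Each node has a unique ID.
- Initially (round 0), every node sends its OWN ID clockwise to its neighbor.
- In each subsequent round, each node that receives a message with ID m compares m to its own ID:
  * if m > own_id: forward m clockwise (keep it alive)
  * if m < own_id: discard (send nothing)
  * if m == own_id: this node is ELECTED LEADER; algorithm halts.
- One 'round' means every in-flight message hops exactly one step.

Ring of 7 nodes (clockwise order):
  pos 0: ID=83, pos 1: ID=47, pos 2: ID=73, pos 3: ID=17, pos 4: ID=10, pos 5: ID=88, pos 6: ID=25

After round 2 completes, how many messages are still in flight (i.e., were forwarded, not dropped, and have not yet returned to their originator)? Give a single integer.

Answer: 3

Derivation:
Round 1: pos1(id47) recv 83: fwd; pos2(id73) recv 47: drop; pos3(id17) recv 73: fwd; pos4(id10) recv 17: fwd; pos5(id88) recv 10: drop; pos6(id25) recv 88: fwd; pos0(id83) recv 25: drop
Round 2: pos2(id73) recv 83: fwd; pos4(id10) recv 73: fwd; pos5(id88) recv 17: drop; pos0(id83) recv 88: fwd
After round 2: 3 messages still in flight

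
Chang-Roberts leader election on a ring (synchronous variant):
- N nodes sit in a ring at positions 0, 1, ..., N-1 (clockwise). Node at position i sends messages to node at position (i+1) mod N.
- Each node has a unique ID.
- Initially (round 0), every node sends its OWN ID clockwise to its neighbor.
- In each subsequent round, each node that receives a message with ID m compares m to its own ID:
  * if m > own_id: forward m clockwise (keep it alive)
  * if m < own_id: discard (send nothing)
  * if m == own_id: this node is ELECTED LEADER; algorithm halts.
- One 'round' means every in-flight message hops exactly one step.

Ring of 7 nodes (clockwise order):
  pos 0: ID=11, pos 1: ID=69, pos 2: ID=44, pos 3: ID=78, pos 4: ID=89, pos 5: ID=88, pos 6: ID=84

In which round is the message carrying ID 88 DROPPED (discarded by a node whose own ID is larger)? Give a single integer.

Round 1: pos1(id69) recv 11: drop; pos2(id44) recv 69: fwd; pos3(id78) recv 44: drop; pos4(id89) recv 78: drop; pos5(id88) recv 89: fwd; pos6(id84) recv 88: fwd; pos0(id11) recv 84: fwd
Round 2: pos3(id78) recv 69: drop; pos6(id84) recv 89: fwd; pos0(id11) recv 88: fwd; pos1(id69) recv 84: fwd
Round 3: pos0(id11) recv 89: fwd; pos1(id69) recv 88: fwd; pos2(id44) recv 84: fwd
Round 4: pos1(id69) recv 89: fwd; pos2(id44) recv 88: fwd; pos3(id78) recv 84: fwd
Round 5: pos2(id44) recv 89: fwd; pos3(id78) recv 88: fwd; pos4(id89) recv 84: drop
Round 6: pos3(id78) recv 89: fwd; pos4(id89) recv 88: drop
Round 7: pos4(id89) recv 89: ELECTED
Message ID 88 originates at pos 5; dropped at pos 4 in round 6

Answer: 6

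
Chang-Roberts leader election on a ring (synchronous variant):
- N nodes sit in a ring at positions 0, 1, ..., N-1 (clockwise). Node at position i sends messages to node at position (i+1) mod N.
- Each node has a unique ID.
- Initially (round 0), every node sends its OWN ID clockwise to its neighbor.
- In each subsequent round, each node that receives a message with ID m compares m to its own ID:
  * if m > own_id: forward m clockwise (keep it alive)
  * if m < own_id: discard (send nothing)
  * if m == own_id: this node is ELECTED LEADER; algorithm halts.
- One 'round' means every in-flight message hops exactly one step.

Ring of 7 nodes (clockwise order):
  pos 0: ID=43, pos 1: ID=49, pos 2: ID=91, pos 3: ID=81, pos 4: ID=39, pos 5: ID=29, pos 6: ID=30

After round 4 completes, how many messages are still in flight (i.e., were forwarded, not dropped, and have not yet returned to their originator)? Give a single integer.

Answer: 2

Derivation:
Round 1: pos1(id49) recv 43: drop; pos2(id91) recv 49: drop; pos3(id81) recv 91: fwd; pos4(id39) recv 81: fwd; pos5(id29) recv 39: fwd; pos6(id30) recv 29: drop; pos0(id43) recv 30: drop
Round 2: pos4(id39) recv 91: fwd; pos5(id29) recv 81: fwd; pos6(id30) recv 39: fwd
Round 3: pos5(id29) recv 91: fwd; pos6(id30) recv 81: fwd; pos0(id43) recv 39: drop
Round 4: pos6(id30) recv 91: fwd; pos0(id43) recv 81: fwd
After round 4: 2 messages still in flight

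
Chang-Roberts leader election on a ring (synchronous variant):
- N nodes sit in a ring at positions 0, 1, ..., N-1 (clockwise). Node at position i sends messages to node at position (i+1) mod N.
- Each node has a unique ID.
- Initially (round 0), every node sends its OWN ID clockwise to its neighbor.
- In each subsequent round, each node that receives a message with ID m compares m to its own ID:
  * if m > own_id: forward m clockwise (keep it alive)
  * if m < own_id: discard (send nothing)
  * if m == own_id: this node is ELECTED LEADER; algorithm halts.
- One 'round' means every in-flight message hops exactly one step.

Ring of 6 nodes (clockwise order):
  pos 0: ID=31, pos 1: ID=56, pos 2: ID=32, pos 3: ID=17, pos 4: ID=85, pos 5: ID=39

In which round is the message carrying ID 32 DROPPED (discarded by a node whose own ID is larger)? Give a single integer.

Round 1: pos1(id56) recv 31: drop; pos2(id32) recv 56: fwd; pos3(id17) recv 32: fwd; pos4(id85) recv 17: drop; pos5(id39) recv 85: fwd; pos0(id31) recv 39: fwd
Round 2: pos3(id17) recv 56: fwd; pos4(id85) recv 32: drop; pos0(id31) recv 85: fwd; pos1(id56) recv 39: drop
Round 3: pos4(id85) recv 56: drop; pos1(id56) recv 85: fwd
Round 4: pos2(id32) recv 85: fwd
Round 5: pos3(id17) recv 85: fwd
Round 6: pos4(id85) recv 85: ELECTED
Message ID 32 originates at pos 2; dropped at pos 4 in round 2

Answer: 2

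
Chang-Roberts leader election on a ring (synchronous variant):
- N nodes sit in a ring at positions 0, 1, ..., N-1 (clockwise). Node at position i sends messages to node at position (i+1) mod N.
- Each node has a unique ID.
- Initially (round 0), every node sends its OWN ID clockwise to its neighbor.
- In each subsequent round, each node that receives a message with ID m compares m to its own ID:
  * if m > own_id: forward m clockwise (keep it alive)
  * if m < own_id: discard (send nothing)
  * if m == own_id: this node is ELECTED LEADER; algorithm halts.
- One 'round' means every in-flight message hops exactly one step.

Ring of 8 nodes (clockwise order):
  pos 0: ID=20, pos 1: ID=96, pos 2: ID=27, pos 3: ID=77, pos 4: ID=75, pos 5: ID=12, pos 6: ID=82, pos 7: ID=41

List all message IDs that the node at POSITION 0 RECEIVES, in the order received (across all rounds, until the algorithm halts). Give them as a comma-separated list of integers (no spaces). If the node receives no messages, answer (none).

Round 1: pos1(id96) recv 20: drop; pos2(id27) recv 96: fwd; pos3(id77) recv 27: drop; pos4(id75) recv 77: fwd; pos5(id12) recv 75: fwd; pos6(id82) recv 12: drop; pos7(id41) recv 82: fwd; pos0(id20) recv 41: fwd
Round 2: pos3(id77) recv 96: fwd; pos5(id12) recv 77: fwd; pos6(id82) recv 75: drop; pos0(id20) recv 82: fwd; pos1(id96) recv 41: drop
Round 3: pos4(id75) recv 96: fwd; pos6(id82) recv 77: drop; pos1(id96) recv 82: drop
Round 4: pos5(id12) recv 96: fwd
Round 5: pos6(id82) recv 96: fwd
Round 6: pos7(id41) recv 96: fwd
Round 7: pos0(id20) recv 96: fwd
Round 8: pos1(id96) recv 96: ELECTED

Answer: 41,82,96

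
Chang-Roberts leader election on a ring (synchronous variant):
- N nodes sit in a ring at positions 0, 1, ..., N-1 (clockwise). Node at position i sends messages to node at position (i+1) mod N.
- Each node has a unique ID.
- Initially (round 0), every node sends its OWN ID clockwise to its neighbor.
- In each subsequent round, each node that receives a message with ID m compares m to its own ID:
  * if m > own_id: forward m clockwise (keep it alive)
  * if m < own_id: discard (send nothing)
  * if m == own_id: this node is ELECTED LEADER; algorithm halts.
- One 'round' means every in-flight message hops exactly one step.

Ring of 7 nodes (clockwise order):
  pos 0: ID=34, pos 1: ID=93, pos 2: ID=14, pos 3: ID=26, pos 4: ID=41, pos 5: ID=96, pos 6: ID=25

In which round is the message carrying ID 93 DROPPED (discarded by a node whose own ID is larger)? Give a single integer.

Answer: 4

Derivation:
Round 1: pos1(id93) recv 34: drop; pos2(id14) recv 93: fwd; pos3(id26) recv 14: drop; pos4(id41) recv 26: drop; pos5(id96) recv 41: drop; pos6(id25) recv 96: fwd; pos0(id34) recv 25: drop
Round 2: pos3(id26) recv 93: fwd; pos0(id34) recv 96: fwd
Round 3: pos4(id41) recv 93: fwd; pos1(id93) recv 96: fwd
Round 4: pos5(id96) recv 93: drop; pos2(id14) recv 96: fwd
Round 5: pos3(id26) recv 96: fwd
Round 6: pos4(id41) recv 96: fwd
Round 7: pos5(id96) recv 96: ELECTED
Message ID 93 originates at pos 1; dropped at pos 5 in round 4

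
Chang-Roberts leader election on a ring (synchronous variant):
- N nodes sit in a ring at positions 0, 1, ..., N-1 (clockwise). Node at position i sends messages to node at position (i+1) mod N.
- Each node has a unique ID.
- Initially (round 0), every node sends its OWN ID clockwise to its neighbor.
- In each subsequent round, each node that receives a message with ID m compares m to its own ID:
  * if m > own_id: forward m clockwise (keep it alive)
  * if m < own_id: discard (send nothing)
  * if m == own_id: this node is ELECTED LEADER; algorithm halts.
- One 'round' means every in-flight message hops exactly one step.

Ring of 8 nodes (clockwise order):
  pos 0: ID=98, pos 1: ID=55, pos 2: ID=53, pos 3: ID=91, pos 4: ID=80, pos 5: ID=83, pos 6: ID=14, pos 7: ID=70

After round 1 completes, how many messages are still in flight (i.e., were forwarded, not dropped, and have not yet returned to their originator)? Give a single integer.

Answer: 4

Derivation:
Round 1: pos1(id55) recv 98: fwd; pos2(id53) recv 55: fwd; pos3(id91) recv 53: drop; pos4(id80) recv 91: fwd; pos5(id83) recv 80: drop; pos6(id14) recv 83: fwd; pos7(id70) recv 14: drop; pos0(id98) recv 70: drop
After round 1: 4 messages still in flight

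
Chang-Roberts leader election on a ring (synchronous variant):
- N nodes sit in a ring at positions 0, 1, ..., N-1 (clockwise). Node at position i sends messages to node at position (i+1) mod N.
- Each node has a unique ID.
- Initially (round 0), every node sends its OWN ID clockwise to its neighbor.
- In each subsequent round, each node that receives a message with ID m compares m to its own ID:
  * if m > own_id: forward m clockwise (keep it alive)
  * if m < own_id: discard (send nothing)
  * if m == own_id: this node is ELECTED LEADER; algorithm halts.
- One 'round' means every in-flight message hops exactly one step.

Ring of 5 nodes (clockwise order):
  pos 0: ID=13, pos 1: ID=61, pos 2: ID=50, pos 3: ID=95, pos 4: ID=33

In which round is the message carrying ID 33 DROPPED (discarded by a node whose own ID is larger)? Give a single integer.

Round 1: pos1(id61) recv 13: drop; pos2(id50) recv 61: fwd; pos3(id95) recv 50: drop; pos4(id33) recv 95: fwd; pos0(id13) recv 33: fwd
Round 2: pos3(id95) recv 61: drop; pos0(id13) recv 95: fwd; pos1(id61) recv 33: drop
Round 3: pos1(id61) recv 95: fwd
Round 4: pos2(id50) recv 95: fwd
Round 5: pos3(id95) recv 95: ELECTED
Message ID 33 originates at pos 4; dropped at pos 1 in round 2

Answer: 2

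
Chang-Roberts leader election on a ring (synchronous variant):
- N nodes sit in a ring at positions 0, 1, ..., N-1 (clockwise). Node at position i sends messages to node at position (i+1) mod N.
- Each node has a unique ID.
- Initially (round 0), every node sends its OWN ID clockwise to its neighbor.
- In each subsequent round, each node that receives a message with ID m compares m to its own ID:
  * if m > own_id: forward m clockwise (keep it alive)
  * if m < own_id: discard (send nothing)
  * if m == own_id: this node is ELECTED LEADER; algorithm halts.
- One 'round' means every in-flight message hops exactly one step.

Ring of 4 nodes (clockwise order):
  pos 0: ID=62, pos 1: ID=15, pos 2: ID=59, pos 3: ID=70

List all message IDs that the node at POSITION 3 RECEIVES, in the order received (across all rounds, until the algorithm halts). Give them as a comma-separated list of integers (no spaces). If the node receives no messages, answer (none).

Answer: 59,62,70

Derivation:
Round 1: pos1(id15) recv 62: fwd; pos2(id59) recv 15: drop; pos3(id70) recv 59: drop; pos0(id62) recv 70: fwd
Round 2: pos2(id59) recv 62: fwd; pos1(id15) recv 70: fwd
Round 3: pos3(id70) recv 62: drop; pos2(id59) recv 70: fwd
Round 4: pos3(id70) recv 70: ELECTED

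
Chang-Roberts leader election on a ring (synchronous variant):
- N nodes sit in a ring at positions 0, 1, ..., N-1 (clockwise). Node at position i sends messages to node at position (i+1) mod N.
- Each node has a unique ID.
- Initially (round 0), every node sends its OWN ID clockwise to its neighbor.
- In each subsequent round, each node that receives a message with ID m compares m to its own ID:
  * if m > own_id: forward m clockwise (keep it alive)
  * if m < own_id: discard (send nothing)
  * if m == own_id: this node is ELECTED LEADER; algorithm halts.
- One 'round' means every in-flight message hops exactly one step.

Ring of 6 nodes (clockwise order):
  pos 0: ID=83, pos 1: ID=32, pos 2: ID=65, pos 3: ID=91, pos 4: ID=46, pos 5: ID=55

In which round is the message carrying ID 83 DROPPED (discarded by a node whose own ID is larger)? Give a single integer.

Answer: 3

Derivation:
Round 1: pos1(id32) recv 83: fwd; pos2(id65) recv 32: drop; pos3(id91) recv 65: drop; pos4(id46) recv 91: fwd; pos5(id55) recv 46: drop; pos0(id83) recv 55: drop
Round 2: pos2(id65) recv 83: fwd; pos5(id55) recv 91: fwd
Round 3: pos3(id91) recv 83: drop; pos0(id83) recv 91: fwd
Round 4: pos1(id32) recv 91: fwd
Round 5: pos2(id65) recv 91: fwd
Round 6: pos3(id91) recv 91: ELECTED
Message ID 83 originates at pos 0; dropped at pos 3 in round 3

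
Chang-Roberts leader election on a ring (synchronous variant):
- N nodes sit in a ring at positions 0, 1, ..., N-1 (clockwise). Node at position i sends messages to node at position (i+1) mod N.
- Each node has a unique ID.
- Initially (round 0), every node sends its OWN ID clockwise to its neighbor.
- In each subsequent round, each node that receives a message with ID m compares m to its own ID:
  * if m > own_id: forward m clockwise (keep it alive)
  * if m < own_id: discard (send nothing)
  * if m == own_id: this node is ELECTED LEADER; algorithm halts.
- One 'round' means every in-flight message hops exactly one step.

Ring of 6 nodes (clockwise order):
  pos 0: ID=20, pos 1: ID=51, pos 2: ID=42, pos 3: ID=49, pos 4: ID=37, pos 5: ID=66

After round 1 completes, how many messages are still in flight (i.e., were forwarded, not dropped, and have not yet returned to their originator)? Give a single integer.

Answer: 3

Derivation:
Round 1: pos1(id51) recv 20: drop; pos2(id42) recv 51: fwd; pos3(id49) recv 42: drop; pos4(id37) recv 49: fwd; pos5(id66) recv 37: drop; pos0(id20) recv 66: fwd
After round 1: 3 messages still in flight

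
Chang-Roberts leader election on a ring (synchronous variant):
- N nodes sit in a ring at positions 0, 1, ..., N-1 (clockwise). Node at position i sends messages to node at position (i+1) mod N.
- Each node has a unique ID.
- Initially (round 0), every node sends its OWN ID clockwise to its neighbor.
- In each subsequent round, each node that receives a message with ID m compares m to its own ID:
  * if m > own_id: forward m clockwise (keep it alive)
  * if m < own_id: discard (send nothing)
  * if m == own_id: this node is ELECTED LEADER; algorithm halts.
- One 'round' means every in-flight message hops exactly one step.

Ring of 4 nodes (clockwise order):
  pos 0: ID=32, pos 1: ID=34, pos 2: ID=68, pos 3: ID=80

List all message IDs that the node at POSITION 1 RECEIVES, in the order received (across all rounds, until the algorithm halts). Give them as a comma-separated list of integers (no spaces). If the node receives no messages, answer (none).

Answer: 32,80

Derivation:
Round 1: pos1(id34) recv 32: drop; pos2(id68) recv 34: drop; pos3(id80) recv 68: drop; pos0(id32) recv 80: fwd
Round 2: pos1(id34) recv 80: fwd
Round 3: pos2(id68) recv 80: fwd
Round 4: pos3(id80) recv 80: ELECTED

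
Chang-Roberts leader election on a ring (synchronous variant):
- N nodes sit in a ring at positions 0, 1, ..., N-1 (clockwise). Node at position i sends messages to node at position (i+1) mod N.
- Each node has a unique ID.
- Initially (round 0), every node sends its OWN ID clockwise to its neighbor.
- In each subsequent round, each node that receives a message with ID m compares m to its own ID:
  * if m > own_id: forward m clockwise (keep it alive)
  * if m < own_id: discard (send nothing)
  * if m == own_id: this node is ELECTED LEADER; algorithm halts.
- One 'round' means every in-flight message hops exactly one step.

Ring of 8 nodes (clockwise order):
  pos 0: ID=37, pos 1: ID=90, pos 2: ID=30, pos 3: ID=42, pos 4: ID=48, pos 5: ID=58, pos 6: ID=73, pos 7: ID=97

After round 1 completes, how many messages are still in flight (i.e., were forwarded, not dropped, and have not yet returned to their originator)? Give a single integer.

Round 1: pos1(id90) recv 37: drop; pos2(id30) recv 90: fwd; pos3(id42) recv 30: drop; pos4(id48) recv 42: drop; pos5(id58) recv 48: drop; pos6(id73) recv 58: drop; pos7(id97) recv 73: drop; pos0(id37) recv 97: fwd
After round 1: 2 messages still in flight

Answer: 2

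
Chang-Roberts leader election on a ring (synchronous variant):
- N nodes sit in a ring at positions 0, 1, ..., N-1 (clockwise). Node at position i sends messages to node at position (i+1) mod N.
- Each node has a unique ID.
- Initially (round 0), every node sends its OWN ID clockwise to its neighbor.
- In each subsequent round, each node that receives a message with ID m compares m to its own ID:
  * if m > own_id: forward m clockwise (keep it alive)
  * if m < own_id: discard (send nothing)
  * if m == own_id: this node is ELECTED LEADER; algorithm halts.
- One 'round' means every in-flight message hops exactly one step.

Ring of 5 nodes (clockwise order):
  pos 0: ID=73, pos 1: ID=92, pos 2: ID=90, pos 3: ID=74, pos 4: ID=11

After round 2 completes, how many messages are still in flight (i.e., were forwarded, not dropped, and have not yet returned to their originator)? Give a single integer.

Answer: 3

Derivation:
Round 1: pos1(id92) recv 73: drop; pos2(id90) recv 92: fwd; pos3(id74) recv 90: fwd; pos4(id11) recv 74: fwd; pos0(id73) recv 11: drop
Round 2: pos3(id74) recv 92: fwd; pos4(id11) recv 90: fwd; pos0(id73) recv 74: fwd
After round 2: 3 messages still in flight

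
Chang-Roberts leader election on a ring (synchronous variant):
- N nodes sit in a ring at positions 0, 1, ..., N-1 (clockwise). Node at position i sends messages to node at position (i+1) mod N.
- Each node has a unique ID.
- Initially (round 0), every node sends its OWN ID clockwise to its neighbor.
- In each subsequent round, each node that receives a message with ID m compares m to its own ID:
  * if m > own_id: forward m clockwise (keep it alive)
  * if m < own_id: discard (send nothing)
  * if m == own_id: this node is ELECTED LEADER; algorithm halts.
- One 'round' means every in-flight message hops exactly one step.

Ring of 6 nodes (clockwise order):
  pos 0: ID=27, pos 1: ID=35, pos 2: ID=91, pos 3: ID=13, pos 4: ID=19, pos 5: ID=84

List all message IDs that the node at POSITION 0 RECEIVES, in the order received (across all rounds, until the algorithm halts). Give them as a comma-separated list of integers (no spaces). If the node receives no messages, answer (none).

Round 1: pos1(id35) recv 27: drop; pos2(id91) recv 35: drop; pos3(id13) recv 91: fwd; pos4(id19) recv 13: drop; pos5(id84) recv 19: drop; pos0(id27) recv 84: fwd
Round 2: pos4(id19) recv 91: fwd; pos1(id35) recv 84: fwd
Round 3: pos5(id84) recv 91: fwd; pos2(id91) recv 84: drop
Round 4: pos0(id27) recv 91: fwd
Round 5: pos1(id35) recv 91: fwd
Round 6: pos2(id91) recv 91: ELECTED

Answer: 84,91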